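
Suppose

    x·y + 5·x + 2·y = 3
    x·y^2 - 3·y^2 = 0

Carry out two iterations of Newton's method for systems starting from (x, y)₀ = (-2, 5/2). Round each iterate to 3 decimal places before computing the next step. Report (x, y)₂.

(0.136, 0.945)

At (-2, 5/2): F = (-13.000, -31.250).
Jacobian J = [[y + 5, x + 2], [y^2, 2·x·y - 6·y]].
At the point, J = [[7.500, 0.000], [6.250, -25.000]] (det J = -187.500).
Solving J·Δ = −F gives Δ = (1.733, -0.817).
Then the next iterate is (x, y)₁ = (-0.267, 1.683).
Round to (-0.267, 1.683) and repeat: F = (-1.41836, -9.25374), J = [[6.683, 1.733], [2.83249, -10.99672]].
Δ = (0.403, -0.738), so (x, y)₂ = (0.136, 0.945).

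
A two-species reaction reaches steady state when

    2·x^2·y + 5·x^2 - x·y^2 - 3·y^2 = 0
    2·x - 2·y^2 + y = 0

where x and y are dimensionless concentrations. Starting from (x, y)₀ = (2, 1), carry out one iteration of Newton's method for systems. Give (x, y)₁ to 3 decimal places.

At (2, 1): F = (23.000, 3.000).
Jacobian J = [[4·x·y + 10·x - y^2, 2·x^2 - 2·x·y - 6·y], [2, -4·y + 1]].
At the point, J = [[27.000, -2.000], [2.000, -3.000]] (det J = -77.000).
Solving J·Δ = −F gives Δ = (-0.818, 0.455).
Then the next iterate is (x, y)₁ = (1.182, 1.455).

(1.182, 1.455)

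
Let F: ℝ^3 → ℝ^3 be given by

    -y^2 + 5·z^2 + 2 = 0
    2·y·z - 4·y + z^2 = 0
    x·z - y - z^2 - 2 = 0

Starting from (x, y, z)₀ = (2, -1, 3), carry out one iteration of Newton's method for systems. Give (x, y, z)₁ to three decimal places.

(1.167, -1.500, 1.500)

At (2, -1, 3): F = (46.000, 7.000, -4.000).
Jacobian J = [[0, -2·y, 10·z], [0, 2·z - 4, 2·y + 2·z], [z, -1, x - 2·z]].
At the point, J = [[0.000, 2.000, 30.000], [0.000, 2.000, 4.000], [3.000, -1.000, -4.000]] (det J = -156.000).
Solving J·Δ = −F gives Δ = (-0.833, -0.500, -1.500).
Then the next iterate is (x, y, z)₁ = (1.167, -1.500, 1.500).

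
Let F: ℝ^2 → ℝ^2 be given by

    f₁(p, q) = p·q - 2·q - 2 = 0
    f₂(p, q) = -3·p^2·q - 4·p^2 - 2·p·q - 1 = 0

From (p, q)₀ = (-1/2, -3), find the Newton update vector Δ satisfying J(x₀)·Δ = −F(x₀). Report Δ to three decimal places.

(3.143, -1.571)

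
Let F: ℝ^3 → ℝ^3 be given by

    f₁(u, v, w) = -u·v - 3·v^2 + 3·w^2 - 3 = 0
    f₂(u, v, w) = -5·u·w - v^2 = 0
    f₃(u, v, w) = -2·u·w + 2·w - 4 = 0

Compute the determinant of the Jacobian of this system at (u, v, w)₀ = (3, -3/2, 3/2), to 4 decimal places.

153.0000

J = [[-v, -u - 6·v, 6·w], [-5·w, -2·v, -5·u], [-2·w, 0, -2·u + 2]].
At the point, J = [[1.5000, 6.0000, 9.0000], [-7.5000, 3.0000, -15.0000], [-3.0000, 0.0000, -4.0000]].
det J = 153.0000.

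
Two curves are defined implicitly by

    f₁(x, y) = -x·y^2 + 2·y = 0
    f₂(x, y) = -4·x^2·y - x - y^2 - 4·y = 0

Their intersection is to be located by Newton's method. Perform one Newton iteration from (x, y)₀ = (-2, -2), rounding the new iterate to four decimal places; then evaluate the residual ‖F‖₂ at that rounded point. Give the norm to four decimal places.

9.9578

At (-2, -2): F = (4.0000, 38.0000).
Jacobian J = [[-y^2, -2·x·y + 2], [-8·x·y - 1, -4·x^2 - 2·y - 4]].
At the point, J = [[-4.0000, -6.0000], [-33.0000, -16.0000]] (det J = -134.0000).
Solving J·Δ = −F gives Δ = (1.2239, -0.1493).
Then the next iterate is (x, y)₁ = (-0.7761, -2.1493).
Re-evaluating at (-0.7761, -2.1493): F = (-0.713413, 9.932171), so ‖F‖₂ = 9.9578.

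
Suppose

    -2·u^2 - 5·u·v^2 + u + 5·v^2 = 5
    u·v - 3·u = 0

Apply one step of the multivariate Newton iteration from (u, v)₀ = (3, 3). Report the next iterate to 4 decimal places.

(1.0357, 3.0000)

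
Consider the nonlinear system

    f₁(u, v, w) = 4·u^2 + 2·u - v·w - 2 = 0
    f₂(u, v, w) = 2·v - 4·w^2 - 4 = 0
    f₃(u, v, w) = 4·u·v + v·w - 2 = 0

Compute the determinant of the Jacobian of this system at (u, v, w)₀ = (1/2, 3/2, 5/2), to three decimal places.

876.000

J = [[8·u + 2, -w, -v], [0, 2, -8·w], [4·v, 4·u + w, v]].
At the point, J = [[6.000, -2.500, -1.500], [0.000, 2.000, -20.000], [6.000, 4.500, 1.500]].
det J = 876.000.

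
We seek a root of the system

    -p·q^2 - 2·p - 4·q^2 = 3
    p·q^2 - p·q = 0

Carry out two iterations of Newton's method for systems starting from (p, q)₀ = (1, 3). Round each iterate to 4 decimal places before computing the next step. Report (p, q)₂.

(-3.4452, 1.3819)

At (1, 3): F = (-50.0000, 6.0000).
Jacobian J = [[-q^2 - 2, -2·p·q - 8·q], [q^2 - q, 2·p·q - p]].
At the point, J = [[-11.0000, -30.0000], [6.0000, 5.0000]] (det J = 125.0000).
Solving J·Δ = −F gives Δ = (0.5600, -1.8720).
Then the next iterate is (p, q)₁ = (1.5600, 1.1280).
Round to (1.5600, 1.1280) and repeat: F = (-13.194455, 0.225239), J = [[-3.272384, -12.543360], [0.144384, 1.959360]].
Δ = (-5.0052, 0.2539), so (p, q)₂ = (-3.4452, 1.3819).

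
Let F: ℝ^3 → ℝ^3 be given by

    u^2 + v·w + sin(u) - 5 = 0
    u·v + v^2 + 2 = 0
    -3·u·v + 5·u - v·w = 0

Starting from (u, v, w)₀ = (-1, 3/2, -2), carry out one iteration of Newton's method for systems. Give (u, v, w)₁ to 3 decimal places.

At (-1, 3/2, -2): F = (-7.84147, 2.750, 2.500).
Jacobian J = [[2·u + cos(u), w, v], [v, u + 2·v, 0], [-3·v + 5, -3·u - w, -v]].
At the point, J = [[-1.45970, -2.000, 1.500], [1.500, 2.000, 0.000], [0.500, 5.000, -1.500]] (det J = 9.62909).
Solving J·Δ = −F gives Δ = (-2.949, 0.837, 3.474).
Then the next iterate is (u, v, w)₁ = (-3.949, 2.337, 1.474).

(-3.949, 2.337, 1.474)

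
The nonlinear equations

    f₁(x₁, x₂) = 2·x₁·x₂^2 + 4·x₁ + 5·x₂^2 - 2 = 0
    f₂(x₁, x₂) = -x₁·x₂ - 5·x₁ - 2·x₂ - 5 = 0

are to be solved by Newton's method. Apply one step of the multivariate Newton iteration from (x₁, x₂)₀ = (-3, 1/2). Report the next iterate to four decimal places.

(-6.7500, -30.6250)

At (-3, 1/2): F = (-14.2500, 10.5000).
Jacobian J = [[2·x₂^2 + 4, 4·x₁·x₂ + 10·x₂], [-x₂ - 5, -x₁ - 2]].
At the point, J = [[4.5000, -1.0000], [-5.5000, 1.0000]] (det J = -1.0000).
Solving J·Δ = −F gives Δ = (-3.7500, -31.1250).
Then the next iterate is (x₁, x₂)₁ = (-6.7500, -30.6250).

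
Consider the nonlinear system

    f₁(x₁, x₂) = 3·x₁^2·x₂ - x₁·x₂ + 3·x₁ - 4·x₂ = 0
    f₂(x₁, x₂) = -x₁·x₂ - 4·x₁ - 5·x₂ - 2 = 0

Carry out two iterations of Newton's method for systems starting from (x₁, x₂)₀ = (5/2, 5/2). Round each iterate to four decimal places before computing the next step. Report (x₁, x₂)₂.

(2.2489, -1.5575)

At (5/2, 5/2): F = (38.1250, -30.7500).
Jacobian J = [[6·x₁·x₂ - x₂ + 3, 3·x₁^2 - x₁ - 4], [-x₂ - 4, -x₁ - 5]].
At the point, J = [[38.0000, 12.2500], [-6.5000, -7.5000]] (det J = -205.3750).
Solving J·Δ = −F gives Δ = (0.4419, -4.4830).
Then the next iterate is (x₁, x₂)₁ = (2.9419, -1.9830).
Round to (2.9419, -1.9830) and repeat: F = (-28.895772, 1.981188), J = [[-30.019726, 19.022427], [-2.0170, -7.9419]].
Δ = (-0.6930, 0.4255), so (x₁, x₂)₂ = (2.2489, -1.5575).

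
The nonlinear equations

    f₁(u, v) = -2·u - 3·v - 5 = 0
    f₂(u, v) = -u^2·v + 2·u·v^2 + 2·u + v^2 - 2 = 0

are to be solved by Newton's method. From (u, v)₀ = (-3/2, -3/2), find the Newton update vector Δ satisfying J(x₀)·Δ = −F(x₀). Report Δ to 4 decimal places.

At (-3/2, -3/2): F = (2.5000, -6.1250).
Jacobian J = [[-2, -3], [-2·u·v + 2·v^2 + 2, -u^2 + 4·u·v + 2·v]].
At the point, J = [[-2.0000, -3.0000], [2.0000, 3.7500]] (det J = -1.5000).
Solving J·Δ = −F gives Δ = (-6.0000, 4.8333).

(-6.0000, 4.8333)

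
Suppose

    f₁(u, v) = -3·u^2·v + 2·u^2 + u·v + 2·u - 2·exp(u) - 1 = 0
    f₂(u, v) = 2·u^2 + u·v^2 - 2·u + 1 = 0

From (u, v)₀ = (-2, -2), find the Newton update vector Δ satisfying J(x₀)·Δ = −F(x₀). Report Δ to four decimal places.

(0.9230, 0.0673)

At (-2, -2): F = (30.729329, 5.0000).
Jacobian J = [[-6·u·v + 4·u + v - 2·exp(u) + 2, -3·u^2 + u], [4·u + v^2 - 2, 2·u·v]].
At the point, J = [[-32.270671, -14.0000], [-6.0000, 8.0000]] (det J = -342.165365).
Solving J·Δ = −F gives Δ = (0.9230, 0.0673).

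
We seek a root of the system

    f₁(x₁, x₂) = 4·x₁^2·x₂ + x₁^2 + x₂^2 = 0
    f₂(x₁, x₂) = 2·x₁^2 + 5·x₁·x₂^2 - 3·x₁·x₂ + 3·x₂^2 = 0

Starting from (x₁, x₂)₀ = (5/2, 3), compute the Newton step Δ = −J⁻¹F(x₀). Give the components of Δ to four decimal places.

(-0.8960, -1.0326)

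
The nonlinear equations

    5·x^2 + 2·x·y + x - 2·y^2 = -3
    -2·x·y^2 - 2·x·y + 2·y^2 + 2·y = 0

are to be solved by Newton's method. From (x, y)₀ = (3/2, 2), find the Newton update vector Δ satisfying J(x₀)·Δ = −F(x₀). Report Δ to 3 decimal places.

At (3/2, 2): F = (13.750, -6.000).
Jacobian J = [[10·x + 2·y + 1, 2·x - 4·y], [-2·y^2 - 2·y, -4·x·y - 2·x + 4·y + 2]].
At the point, J = [[20.000, -5.000], [-12.000, -5.000]] (det J = -160.000).
Solving J·Δ = −F gives Δ = (-0.617, 0.281).

(-0.617, 0.281)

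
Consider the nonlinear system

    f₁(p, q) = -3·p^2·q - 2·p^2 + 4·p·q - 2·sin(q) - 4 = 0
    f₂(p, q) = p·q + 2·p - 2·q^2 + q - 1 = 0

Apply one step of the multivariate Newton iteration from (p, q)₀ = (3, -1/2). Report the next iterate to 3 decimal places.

(-5.086, 1.105)

At (3, -1/2): F = (-13.54115, 2.500).
Jacobian J = [[-6·p·q - 4·p + 4·q, -3·p^2 + 4·p - 2·cos(q)], [q + 2, p - 4·q + 1]].
At the point, J = [[-5.000, -16.75517], [1.500, 6.000]] (det J = -4.86725).
Solving J·Δ = −F gives Δ = (-8.086, 1.605).
Then the next iterate is (p, q)₁ = (-5.086, 1.105).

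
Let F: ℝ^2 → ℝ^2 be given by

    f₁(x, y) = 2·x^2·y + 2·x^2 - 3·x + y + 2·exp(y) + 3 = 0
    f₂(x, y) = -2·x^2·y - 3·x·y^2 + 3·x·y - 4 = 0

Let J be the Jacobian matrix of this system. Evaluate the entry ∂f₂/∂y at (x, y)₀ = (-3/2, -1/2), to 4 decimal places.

-13.5000

∂f₂/∂y = -2·x^2 - 6·x·y + 3·x.
At (-3/2, -1/2) this is -13.5000.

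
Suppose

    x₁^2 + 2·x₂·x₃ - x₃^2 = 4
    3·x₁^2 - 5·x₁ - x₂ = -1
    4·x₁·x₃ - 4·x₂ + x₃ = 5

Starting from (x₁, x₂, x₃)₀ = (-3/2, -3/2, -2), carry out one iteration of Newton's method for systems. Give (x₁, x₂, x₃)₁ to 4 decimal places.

(-0.2548, -2.1829, -1.2460)

At (-3/2, -3/2, -2): F = (0.2500, 16.7500, 11.0000).
Jacobian J = [[2·x₁, 2·x₃, 2·x₂ - 2·x₃], [6·x₁ - 5, -1, 0], [4·x₃, -4, 4·x₁ + 1]].
At the point, J = [[-3.0000, -4.0000, 1.0000], [-14.0000, -1.0000, 0.0000], [-8.0000, -4.0000, -5.0000]] (det J = 313.0000).
Solving J·Δ = −F gives Δ = (1.2452, -0.6829, 0.7540).
Then the next iterate is (x₁, x₂, x₃)₁ = (-0.2548, -2.1829, -1.2460).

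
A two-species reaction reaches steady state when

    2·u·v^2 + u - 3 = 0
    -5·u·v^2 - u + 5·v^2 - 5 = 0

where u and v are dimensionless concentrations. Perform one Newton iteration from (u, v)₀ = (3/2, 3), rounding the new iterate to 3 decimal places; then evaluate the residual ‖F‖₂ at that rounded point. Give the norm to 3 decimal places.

At (3/2, 3): F = (25.500, -29.000).
Jacobian J = [[2·v^2 + 1, 4·u·v], [-5·v^2 - 1, -10·u·v + 10·v]].
At the point, J = [[19.000, 18.000], [-46.000, -15.000]] (det J = 543.000).
Solving J·Δ = −F gives Δ = (-0.257, -1.145).
Then the next iterate is (u, v)₁ = (1.243, 1.855).
Re-evaluating at (1.243, 1.855): F = (6.79739, -10.42385), so ‖F‖₂ = 12.444.

12.444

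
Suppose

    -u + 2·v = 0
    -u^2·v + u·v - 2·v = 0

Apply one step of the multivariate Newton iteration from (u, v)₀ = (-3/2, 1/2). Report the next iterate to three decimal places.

At (-3/2, 1/2): F = (2.500, -2.875).
Jacobian J = [[-1, 2], [-2·u·v + v, -u^2 + u - 2]].
At the point, J = [[-1.000, 2.000], [2.000, -5.750]] (det J = 1.750).
Solving J·Δ = −F gives Δ = (4.929, 1.214).
Then the next iterate is (u, v)₁ = (3.429, 1.714).

(3.429, 1.714)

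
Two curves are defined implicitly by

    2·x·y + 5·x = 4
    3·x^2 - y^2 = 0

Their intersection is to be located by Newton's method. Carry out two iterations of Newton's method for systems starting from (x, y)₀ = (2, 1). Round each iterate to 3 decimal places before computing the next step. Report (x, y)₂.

(0.550, 0.778)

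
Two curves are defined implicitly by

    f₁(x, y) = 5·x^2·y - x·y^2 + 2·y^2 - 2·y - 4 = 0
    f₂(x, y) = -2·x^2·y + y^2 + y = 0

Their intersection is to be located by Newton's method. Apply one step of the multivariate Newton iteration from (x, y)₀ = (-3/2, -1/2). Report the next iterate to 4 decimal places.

(0.0203, -1.0691)

At (-3/2, -1/2): F = (-7.7500, 2.0000).
Jacobian J = [[10·x·y - y^2, 5·x^2 - 2·x·y + 4·y - 2], [-4·x·y, -2·x^2 + 2·y + 1]].
At the point, J = [[7.2500, 5.7500], [-3.0000, -4.5000]] (det J = -15.3750).
Solving J·Δ = −F gives Δ = (1.5203, -0.5691).
Then the next iterate is (x, y)₁ = (0.0203, -1.0691).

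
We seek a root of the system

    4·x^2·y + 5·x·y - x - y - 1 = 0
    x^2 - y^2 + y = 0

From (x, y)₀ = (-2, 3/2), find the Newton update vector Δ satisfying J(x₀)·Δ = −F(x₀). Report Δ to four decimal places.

(0.6045, 0.4159)

At (-2, 3/2): F = (8.5000, 3.2500).
Jacobian J = [[8·x·y + 5·y - 1, 4·x^2 + 5·x - 1], [2·x, -2·y + 1]].
At the point, J = [[-17.5000, 5.0000], [-4.0000, -2.0000]] (det J = 55.0000).
Solving J·Δ = −F gives Δ = (0.6045, 0.4159).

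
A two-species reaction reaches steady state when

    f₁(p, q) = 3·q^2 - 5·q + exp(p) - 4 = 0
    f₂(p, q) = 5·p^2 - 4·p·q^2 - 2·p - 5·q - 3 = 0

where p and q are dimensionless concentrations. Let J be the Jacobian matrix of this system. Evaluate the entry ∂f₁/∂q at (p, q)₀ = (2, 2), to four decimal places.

7.0000

∂f₁/∂q = 6·q - 5.
At (2, 2) this is 7.0000.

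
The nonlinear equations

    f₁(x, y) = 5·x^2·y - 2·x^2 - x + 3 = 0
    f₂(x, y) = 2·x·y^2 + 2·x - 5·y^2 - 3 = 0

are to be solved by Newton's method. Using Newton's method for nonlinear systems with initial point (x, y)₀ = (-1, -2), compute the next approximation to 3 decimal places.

(-0.901, -0.857)

At (-1, -2): F = (-8.000, -33.000).
Jacobian J = [[10·x·y - 4·x - 1, 5·x^2], [2·y^2 + 2, 4·x·y - 10·y]].
At the point, J = [[23.000, 5.000], [10.000, 28.000]] (det J = 594.000).
Solving J·Δ = −F gives Δ = (0.099, 1.143).
Then the next iterate is (x, y)₁ = (-0.901, -0.857).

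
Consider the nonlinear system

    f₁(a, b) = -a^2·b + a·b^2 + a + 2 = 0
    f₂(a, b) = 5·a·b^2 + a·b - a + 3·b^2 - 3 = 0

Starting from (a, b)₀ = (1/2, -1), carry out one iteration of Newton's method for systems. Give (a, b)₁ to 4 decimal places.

(-0.6622, -1.1892)

At (1/2, -1): F = (3.2500, 1.5000).
Jacobian J = [[-2·a·b + b^2 + 1, -a^2 + 2·a·b], [5·b^2 + b - 1, 10·a·b + a + 6·b]].
At the point, J = [[3.0000, -1.2500], [3.0000, -10.5000]] (det J = -27.7500).
Solving J·Δ = −F gives Δ = (-1.1622, -0.1892).
Then the next iterate is (a, b)₁ = (-0.6622, -1.1892).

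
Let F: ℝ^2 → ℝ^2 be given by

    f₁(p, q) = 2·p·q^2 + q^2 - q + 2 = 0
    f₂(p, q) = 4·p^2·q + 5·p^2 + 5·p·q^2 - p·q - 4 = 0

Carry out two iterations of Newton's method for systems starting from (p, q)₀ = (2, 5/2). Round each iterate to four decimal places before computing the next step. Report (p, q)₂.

(1.1574, 0.7589)

At (2, 5/2): F = (30.7500, 113.5000).
Jacobian J = [[2·q^2, 4·p·q + 2·q - 1], [8·p·q + 10·p + 5·q^2 - q, 4·p^2 + 10·p·q - p]].
At the point, J = [[12.5000, 24.0000], [88.7500, 64.0000]] (det J = -1330.0000).
Solving J·Δ = −F gives Δ = (-0.5684, -0.9852).
Then the next iterate is (p, q)₁ = (1.4316, 1.5148).
Round to (1.4316, 1.5148) and repeat: F = (9.349772, 32.921889), J = [[4.589238, 10.703951], [41.622997, 28.452191]].
Δ = (-0.2742, -0.7559), so (p, q)₂ = (1.1574, 0.7589).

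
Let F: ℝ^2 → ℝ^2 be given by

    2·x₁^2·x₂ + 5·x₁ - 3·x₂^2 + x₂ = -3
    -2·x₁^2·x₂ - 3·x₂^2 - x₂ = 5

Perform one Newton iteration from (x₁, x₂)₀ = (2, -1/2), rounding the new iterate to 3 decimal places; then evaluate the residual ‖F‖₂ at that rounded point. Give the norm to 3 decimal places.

At (2, -1/2): F = (7.750, -1.250).
Jacobian J = [[4·x₁·x₂ + 5, 2·x₁^2 - 6·x₂ + 1], [-4·x₁·x₂, -2·x₁^2 - 6·x₂ - 1]].
At the point, J = [[1.000, 12.000], [4.000, -6.000]] (det J = -54.000).
Solving J·Δ = −F gives Δ = (-0.583, -0.597).
Then the next iterate is (x₁, x₂)₁ = (1.417, -1.097).
Re-evaluating at (1.417, -1.097): F = (0.97246, -3.10792), so ‖F‖₂ = 3.257.

3.257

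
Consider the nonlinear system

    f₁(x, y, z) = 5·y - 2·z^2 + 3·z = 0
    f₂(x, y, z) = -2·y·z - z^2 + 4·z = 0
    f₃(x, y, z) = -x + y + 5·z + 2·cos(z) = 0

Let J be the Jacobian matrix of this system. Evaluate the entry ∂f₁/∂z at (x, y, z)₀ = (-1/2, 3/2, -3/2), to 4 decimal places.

9.0000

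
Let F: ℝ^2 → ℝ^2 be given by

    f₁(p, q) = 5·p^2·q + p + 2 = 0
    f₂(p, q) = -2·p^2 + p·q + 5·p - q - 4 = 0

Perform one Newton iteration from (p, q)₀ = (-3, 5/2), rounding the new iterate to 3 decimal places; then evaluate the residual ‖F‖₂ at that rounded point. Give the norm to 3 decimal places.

10.296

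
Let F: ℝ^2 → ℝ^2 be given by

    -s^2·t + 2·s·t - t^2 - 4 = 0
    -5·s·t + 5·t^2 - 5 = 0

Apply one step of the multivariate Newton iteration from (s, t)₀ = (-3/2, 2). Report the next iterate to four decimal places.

At (-3/2, 2): F = (-18.5000, 30.0000).
Jacobian J = [[-2·s·t + 2·t, -s^2 + 2·s - 2·t], [-5·t, -5·s + 10·t]].
At the point, J = [[10.0000, -9.2500], [-10.0000, 27.5000]] (det J = 182.5000).
Solving J·Δ = −F gives Δ = (1.2671, -0.6301).
Then the next iterate is (s, t)₁ = (-0.2329, 1.3699).

(-0.2329, 1.3699)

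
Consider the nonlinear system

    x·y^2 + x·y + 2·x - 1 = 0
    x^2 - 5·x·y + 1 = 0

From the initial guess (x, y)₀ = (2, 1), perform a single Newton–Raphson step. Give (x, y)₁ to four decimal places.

At (2, 1): F = (7.0000, -5.0000).
Jacobian J = [[y^2 + y + 2, 2·x·y + x], [2·x - 5·y, -5·x]].
At the point, J = [[4.0000, 6.0000], [-1.0000, -10.0000]] (det J = -34.0000).
Solving J·Δ = −F gives Δ = (-1.1765, -0.3824).
Then the next iterate is (x, y)₁ = (0.8235, 0.6176).

(0.8235, 0.6176)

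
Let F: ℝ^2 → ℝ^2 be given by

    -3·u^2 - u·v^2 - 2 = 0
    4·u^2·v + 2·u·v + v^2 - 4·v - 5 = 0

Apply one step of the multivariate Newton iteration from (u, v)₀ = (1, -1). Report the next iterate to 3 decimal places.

At (1, -1): F = (-6.000, -6.000).
Jacobian J = [[-6·u - v^2, -2·u·v], [8·u·v + 2·v, 4·u^2 + 2·u + 2·v - 4]].
At the point, J = [[-7.000, 2.000], [-10.000, 0.000]] (det J = 20.000).
Solving J·Δ = −F gives Δ = (-0.600, 0.900).
Then the next iterate is (u, v)₁ = (0.400, -0.100).

(0.400, -0.100)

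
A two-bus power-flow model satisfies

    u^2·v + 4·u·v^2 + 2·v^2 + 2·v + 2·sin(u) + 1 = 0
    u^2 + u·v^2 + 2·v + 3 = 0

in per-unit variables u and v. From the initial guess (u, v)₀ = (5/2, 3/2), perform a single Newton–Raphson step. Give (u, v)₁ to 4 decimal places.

(0.2910, 1.3042)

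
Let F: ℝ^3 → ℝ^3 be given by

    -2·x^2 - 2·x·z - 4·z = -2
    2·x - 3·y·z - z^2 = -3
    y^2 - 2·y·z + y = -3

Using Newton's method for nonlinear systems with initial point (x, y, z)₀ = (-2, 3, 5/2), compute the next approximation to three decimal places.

(0.000, 0.884, 1.795)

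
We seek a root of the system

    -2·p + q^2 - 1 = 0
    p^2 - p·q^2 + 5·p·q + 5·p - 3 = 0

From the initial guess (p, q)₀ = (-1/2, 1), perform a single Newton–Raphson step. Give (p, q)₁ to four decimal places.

(0.5000, 1.5000)

At (-1/2, 1): F = (1.0000, -7.2500).
Jacobian J = [[-2, 2·q], [2·p - q^2 + 5·q + 5, -2·p·q + 5·p]].
At the point, J = [[-2.0000, 2.0000], [8.0000, -1.5000]] (det J = -13.0000).
Solving J·Δ = −F gives Δ = (1.0000, 0.5000).
Then the next iterate is (p, q)₁ = (0.5000, 1.5000).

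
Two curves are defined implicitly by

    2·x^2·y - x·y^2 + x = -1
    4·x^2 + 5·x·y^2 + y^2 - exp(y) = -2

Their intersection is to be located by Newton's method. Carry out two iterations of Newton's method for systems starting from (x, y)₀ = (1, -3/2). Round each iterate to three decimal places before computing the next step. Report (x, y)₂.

(1.190, 0.192)

At (1, -3/2): F = (-3.250, 19.27687).
Jacobian J = [[4·x·y - y^2 + 1, 2·x^2 - 2·x·y], [8·x + 5·y^2, 10·x·y + 2·y - exp(y)]].
At the point, J = [[-7.250, 5.000], [19.250, -18.22313]] (det J = 35.86769).
Solving J·Δ = −F gives Δ = (1.036, 2.152).
Then the next iterate is (x, y)₁ = (2.036, 0.652).
Round to (2.036, 0.652) and repeat: F = (7.57595, 21.41447), J = [[5.88478, 5.63565], [18.41352, 12.65934]].
Δ = (-0.846, -0.460), so (x, y)₂ = (1.190, 0.192).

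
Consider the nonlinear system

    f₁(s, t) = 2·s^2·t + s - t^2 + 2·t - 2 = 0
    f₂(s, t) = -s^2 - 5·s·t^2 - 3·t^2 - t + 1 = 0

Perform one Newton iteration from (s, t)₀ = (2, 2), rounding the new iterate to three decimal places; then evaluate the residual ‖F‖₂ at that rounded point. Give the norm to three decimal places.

17.181

At (2, 2): F = (16.000, -57.000).
Jacobian J = [[4·s·t + 1, 2·s^2 - 2·t + 2], [-2·s - 5·t^2, -10·s·t - 6·t - 1]].
At the point, J = [[17.000, 6.000], [-24.000, -53.000]] (det J = -757.000).
Solving J·Δ = −F gives Δ = (-0.668, -0.773).
Then the next iterate is (s, t)₁ = (1.332, 1.227).
Re-evaluating at (1.332, 1.227): F = (4.63442, -16.54463), so ‖F‖₂ = 17.181.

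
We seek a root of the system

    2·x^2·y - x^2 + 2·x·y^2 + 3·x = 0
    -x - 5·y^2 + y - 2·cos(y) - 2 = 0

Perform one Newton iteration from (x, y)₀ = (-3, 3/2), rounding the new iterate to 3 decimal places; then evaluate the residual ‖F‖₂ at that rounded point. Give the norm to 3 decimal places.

At (-3, 3/2): F = (-4.500, -8.89147).
Jacobian J = [[4·x·y - 2·x + 2·y^2 + 3, 2·x^2 + 4·x·y], [-1, -10·y + 2·sin(y) + 1]].
At the point, J = [[-4.500, 0.000], [-1.000, -12.00501]] (det J = 54.02255).
Solving J·Δ = −F gives Δ = (-1.000, -0.657).
Then the next iterate is (x, y)₁ = (-4.000, 0.843).
Re-evaluating at (-4.000, 0.843): F = (-6.70919, -2.04070), so ‖F‖₂ = 7.013.

7.013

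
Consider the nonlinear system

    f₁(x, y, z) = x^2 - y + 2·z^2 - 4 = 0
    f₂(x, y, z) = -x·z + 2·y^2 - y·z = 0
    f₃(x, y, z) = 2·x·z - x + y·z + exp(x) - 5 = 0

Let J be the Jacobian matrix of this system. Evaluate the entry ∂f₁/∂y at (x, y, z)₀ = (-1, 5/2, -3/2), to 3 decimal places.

∂f₁/∂y = -1.
At (-1, 5/2, -3/2) this is -1.000.

-1.000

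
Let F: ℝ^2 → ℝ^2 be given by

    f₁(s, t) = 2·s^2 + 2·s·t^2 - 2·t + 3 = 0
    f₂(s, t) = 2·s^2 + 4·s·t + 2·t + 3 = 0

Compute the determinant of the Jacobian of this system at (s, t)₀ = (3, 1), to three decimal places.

36.000

J = [[4·s + 2·t^2, 4·s·t - 2], [4·s + 4·t, 4·s + 2]].
At the point, J = [[14.000, 10.000], [16.000, 14.000]].
det J = 36.000.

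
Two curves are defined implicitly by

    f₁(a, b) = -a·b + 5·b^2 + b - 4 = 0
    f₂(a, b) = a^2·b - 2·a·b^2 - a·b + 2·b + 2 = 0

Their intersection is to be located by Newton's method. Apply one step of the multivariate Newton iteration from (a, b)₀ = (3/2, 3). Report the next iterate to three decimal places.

At (3/2, 3): F = (39.500, -16.750).
Jacobian J = [[-b, -a + 10·b + 1], [2·a·b - 2·b^2 - b, a^2 - 4·a·b - a + 2]].
At the point, J = [[-3.000, 29.500], [-12.000, -15.250]] (det J = 399.750).
Solving J·Δ = −F gives Δ = (0.271, -1.311).
Then the next iterate is (a, b)₁ = (1.771, 1.689).

(1.771, 1.689)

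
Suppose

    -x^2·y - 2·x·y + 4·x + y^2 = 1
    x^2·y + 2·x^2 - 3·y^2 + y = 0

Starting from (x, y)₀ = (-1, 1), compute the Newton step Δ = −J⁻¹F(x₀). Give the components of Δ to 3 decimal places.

(-4.500, 7.000)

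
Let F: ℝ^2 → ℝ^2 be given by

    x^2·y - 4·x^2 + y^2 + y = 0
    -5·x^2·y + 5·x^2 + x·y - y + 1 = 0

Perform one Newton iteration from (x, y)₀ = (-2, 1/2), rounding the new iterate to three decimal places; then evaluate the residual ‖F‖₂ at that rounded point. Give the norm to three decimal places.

4.069

At (-2, 1/2): F = (-13.250, 9.500).
Jacobian J = [[2·x·y - 8·x, x^2 + 2·y + 1], [-10·x·y + 10·x + y, -5·x^2 + x - 1]].
At the point, J = [[14.000, 6.000], [-9.500, -23.000]] (det J = -265.000).
Solving J·Δ = −F gives Δ = (0.935, 0.027).
Then the next iterate is (x, y)₁ = (-1.065, 0.527).
Re-evaluating at (-1.065, 0.527): F = (-3.13443, 2.59419), so ‖F‖₂ = 4.069.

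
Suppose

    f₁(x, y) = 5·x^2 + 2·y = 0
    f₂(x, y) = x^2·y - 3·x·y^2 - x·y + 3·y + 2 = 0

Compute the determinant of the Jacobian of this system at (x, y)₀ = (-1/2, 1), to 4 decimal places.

J = [[10·x, 2], [2·x·y - 3·y^2 - y, x^2 - 6·x·y - x + 3]].
At the point, J = [[-5.0000, 2.0000], [-5.0000, 6.7500]].
det J = -23.7500.

-23.7500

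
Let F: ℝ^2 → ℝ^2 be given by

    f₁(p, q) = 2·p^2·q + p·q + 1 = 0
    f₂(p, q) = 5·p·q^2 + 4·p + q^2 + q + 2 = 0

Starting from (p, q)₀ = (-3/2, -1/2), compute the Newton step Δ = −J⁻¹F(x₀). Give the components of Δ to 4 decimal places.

At (-3/2, -1/2): F = (-0.5000, -6.1250).
Jacobian J = [[4·p·q + q, 2·p^2 + p], [5·q^2 + 4, 10·p·q + 2·q + 1]].
At the point, J = [[2.5000, 3.0000], [5.2500, 7.5000]] (det J = 3.0000).
Solving J·Δ = −F gives Δ = (-4.8750, 4.2292).

(-4.8750, 4.2292)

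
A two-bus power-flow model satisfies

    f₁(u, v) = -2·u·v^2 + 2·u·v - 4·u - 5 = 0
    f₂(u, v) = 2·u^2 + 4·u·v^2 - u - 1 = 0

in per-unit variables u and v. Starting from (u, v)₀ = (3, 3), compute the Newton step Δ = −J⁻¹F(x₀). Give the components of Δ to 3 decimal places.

At (3, 3): F = (-53.000, 122.000).
Jacobian J = [[-2·v^2 + 2·v - 4, -4·u·v + 2·u], [4·u + 4·v^2 - 1, 8·u·v]].
At the point, J = [[-16.000, -30.000], [47.000, 72.000]] (det J = 258.000).
Solving J·Δ = −F gives Δ = (0.605, -2.089).

(0.605, -2.089)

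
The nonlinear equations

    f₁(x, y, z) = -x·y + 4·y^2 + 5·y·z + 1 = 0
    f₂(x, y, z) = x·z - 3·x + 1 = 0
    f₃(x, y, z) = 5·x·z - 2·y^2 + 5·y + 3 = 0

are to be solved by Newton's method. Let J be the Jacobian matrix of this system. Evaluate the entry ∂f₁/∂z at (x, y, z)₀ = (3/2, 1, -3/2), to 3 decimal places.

5.000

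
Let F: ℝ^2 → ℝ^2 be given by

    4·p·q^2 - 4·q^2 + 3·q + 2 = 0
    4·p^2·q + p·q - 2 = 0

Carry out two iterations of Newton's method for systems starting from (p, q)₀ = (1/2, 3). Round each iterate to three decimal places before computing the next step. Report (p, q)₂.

(0.421, 1.785)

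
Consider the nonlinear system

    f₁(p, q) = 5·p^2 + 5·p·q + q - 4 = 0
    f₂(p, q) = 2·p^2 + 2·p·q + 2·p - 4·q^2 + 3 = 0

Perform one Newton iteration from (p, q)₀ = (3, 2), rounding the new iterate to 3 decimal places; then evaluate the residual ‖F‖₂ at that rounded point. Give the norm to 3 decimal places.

18.188

At (3, 2): F = (73.000, 23.000).
Jacobian J = [[10·p + 5·q, 5·p + 1], [4·p + 2·q + 2, 2·p - 8·q]].
At the point, J = [[40.000, 16.000], [18.000, -10.000]] (det J = -688.000).
Solving J·Δ = −F gives Δ = (-1.596, -0.573).
Then the next iterate is (p, q)₁ = (1.404, 1.427).
Re-evaluating at (1.404, 1.427): F = (17.30062, 5.61213), so ‖F‖₂ = 18.188.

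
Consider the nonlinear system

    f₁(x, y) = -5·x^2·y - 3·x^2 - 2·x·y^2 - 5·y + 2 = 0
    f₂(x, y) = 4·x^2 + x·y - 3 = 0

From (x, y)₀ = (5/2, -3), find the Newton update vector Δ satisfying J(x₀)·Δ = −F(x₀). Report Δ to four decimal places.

(-0.9852, 0.8994)

At (5/2, -3): F = (47.0000, 14.5000).
Jacobian J = [[-10·x·y - 6·x - 2·y^2, -5·x^2 - 4·x·y - 5], [8·x + y, x]].
At the point, J = [[42.0000, -6.2500], [17.0000, 2.5000]] (det J = 211.2500).
Solving J·Δ = −F gives Δ = (-0.9852, 0.8994).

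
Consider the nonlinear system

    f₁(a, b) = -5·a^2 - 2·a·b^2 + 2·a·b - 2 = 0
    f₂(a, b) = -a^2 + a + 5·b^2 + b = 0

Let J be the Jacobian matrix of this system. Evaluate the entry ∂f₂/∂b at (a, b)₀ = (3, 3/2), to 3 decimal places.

16.000

∂f₂/∂b = 10·b + 1.
At (3, 3/2) this is 16.000.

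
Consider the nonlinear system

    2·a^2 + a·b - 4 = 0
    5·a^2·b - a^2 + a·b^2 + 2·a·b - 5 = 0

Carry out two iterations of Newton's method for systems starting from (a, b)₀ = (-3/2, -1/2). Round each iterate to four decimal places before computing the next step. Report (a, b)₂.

At (-3/2, -1/2): F = (1.2500, -11.7500).
Jacobian J = [[4·a + b, a], [10·a·b - 2·a + b^2 + 2·b, 5·a^2 + 2·a·b + 2·a]].
At the point, J = [[-6.5000, -1.5000], [9.7500, 9.7500]] (det J = -48.7500).
Solving J·Δ = −F gives Δ = (-0.1115, 1.3167).
Then the next iterate is (a, b)₁ = (-1.6115, 0.8167).
Round to (-1.6115, 0.8167) and repeat: F = (-0.122248, -0.699452), J = [[-5.6293, -1.6115], [-7.637722, 7.129437]].
Δ = (-0.0381, 0.0573), so (a, b)₂ = (-1.6496, 0.8740).

(-1.6496, 0.8740)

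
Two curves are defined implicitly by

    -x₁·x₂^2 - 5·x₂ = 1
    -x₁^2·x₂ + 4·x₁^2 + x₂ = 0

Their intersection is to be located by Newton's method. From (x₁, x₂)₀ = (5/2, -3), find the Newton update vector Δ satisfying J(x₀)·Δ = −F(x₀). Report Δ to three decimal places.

At (5/2, -3): F = (-8.500, 40.750).
Jacobian J = [[-x₂^2, -2·x₁·x₂ - 5], [-2·x₁·x₂ + 8·x₁, -x₁^2 + 1]].
At the point, J = [[-9.000, 10.000], [35.000, -5.250]] (det J = -302.750).
Solving J·Δ = −F gives Δ = (-1.199, -0.229).

(-1.199, -0.229)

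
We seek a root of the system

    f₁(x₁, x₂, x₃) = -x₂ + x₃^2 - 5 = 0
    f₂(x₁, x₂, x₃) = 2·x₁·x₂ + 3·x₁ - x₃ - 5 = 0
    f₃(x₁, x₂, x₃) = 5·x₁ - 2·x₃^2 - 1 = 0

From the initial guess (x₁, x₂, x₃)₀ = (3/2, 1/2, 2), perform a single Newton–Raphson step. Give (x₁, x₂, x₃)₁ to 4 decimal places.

(2.1954, -0.0115, 2.2471)

At (3/2, 1/2, 2): F = (-1.5000, -1.0000, -1.5000).
Jacobian J = [[0, -1, 2·x₃], [2·x₂ + 3, 2·x₁, -1], [5, 0, -4·x₃]].
At the point, J = [[0.0000, -1.0000, 4.0000], [4.0000, 3.0000, -1.0000], [5.0000, 0.0000, -8.0000]] (det J = -87.0000).
Solving J·Δ = −F gives Δ = (0.6954, -0.5115, 0.2471).
Then the next iterate is (x₁, x₂, x₃)₁ = (2.1954, -0.0115, 2.2471).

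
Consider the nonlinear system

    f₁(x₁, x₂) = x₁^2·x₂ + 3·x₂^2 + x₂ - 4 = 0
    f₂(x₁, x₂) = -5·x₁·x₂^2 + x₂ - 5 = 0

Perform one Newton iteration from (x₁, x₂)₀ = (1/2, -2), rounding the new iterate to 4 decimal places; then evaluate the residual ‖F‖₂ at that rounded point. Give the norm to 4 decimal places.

6.2536

At (1/2, -2): F = (5.5000, -17.0000).
Jacobian J = [[2·x₁·x₂, x₁^2 + 6·x₂ + 1], [-5·x₂^2, -10·x₁·x₂ + 1]].
At the point, J = [[-2.0000, -10.7500], [-20.0000, 11.0000]] (det J = -237.0000).
Solving J·Δ = −F gives Δ = (-0.5158, 0.6076).
Then the next iterate is (x₁, x₂)₁ = (-0.0158, -1.3924).
Re-evaluating at (-0.0158, -1.3924): F = (0.423586, -6.239237), so ‖F‖₂ = 6.2536.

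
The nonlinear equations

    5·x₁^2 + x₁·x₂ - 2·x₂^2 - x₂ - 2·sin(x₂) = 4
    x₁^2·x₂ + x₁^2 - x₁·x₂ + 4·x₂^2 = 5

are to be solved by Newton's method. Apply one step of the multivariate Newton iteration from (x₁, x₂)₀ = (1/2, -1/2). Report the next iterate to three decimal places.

(0.911, -1.256)

At (1/2, -1/2): F = (-2.04115, -3.625).
Jacobian J = [[10·x₁ + x₂, x₁ - 4·x₂ - 2·cos(x₂) - 1], [2·x₁·x₂ + 2·x₁ - x₂, x₁^2 - x₁ + 8·x₂]].
At the point, J = [[4.500, -0.25517], [1.000, -4.250]] (det J = -18.86983).
Solving J·Δ = −F gives Δ = (0.411, -0.756).
Then the next iterate is (x₁, x₂)₁ = (0.911, -1.256).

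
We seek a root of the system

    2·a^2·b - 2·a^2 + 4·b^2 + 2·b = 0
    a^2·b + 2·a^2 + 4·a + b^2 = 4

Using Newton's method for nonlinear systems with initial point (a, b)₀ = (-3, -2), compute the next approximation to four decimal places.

(-2.0122, -0.3902)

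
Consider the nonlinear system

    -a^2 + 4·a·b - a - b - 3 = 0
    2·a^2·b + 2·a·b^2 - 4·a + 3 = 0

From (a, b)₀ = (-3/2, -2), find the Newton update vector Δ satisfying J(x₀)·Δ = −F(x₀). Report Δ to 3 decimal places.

At (-3/2, -2): F = (10.250, -12.000).
Jacobian J = [[-2·a + 4·b - 1, 4·a - 1], [4·a·b + 2·b^2 - 4, 2·a^2 + 4·a·b]].
At the point, J = [[-6.000, -7.000], [16.000, 16.500]] (det J = 13.000).
Solving J·Δ = −F gives Δ = (-6.548, 7.077).

(-6.548, 7.077)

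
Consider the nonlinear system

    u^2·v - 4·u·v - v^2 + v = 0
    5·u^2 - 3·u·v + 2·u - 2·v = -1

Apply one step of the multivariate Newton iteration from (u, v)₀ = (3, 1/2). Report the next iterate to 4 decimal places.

(1.0963, -0.5512)

At (3, 1/2): F = (-1.2500, 46.5000).
Jacobian J = [[2·u·v - 4·v, u^2 - 4·u - 2·v + 1], [10·u - 3·v + 2, -3·u - 2]].
At the point, J = [[1.0000, -3.0000], [30.5000, -11.0000]] (det J = 80.5000).
Solving J·Δ = −F gives Δ = (-1.9037, -1.0512).
Then the next iterate is (u, v)₁ = (1.0963, -0.5512).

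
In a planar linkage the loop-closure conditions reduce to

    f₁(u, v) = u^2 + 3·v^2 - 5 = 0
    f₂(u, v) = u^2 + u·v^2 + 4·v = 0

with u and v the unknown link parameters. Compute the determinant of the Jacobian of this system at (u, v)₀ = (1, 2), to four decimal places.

-56.0000

J = [[2·u, 6·v], [2·u + v^2, 2·u·v + 4]].
At the point, J = [[2.0000, 12.0000], [6.0000, 8.0000]].
det J = -56.0000.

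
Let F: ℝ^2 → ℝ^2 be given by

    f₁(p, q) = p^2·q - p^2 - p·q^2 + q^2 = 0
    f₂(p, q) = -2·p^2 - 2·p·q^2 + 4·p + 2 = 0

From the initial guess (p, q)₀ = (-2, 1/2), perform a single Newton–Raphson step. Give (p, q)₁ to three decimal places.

(-0.830, 0.386)

At (-2, 1/2): F = (-1.250, -13.000).
Jacobian J = [[2·p·q - 2·p - q^2, p^2 - 2·p·q + 2·q], [-4·p - 2·q^2 + 4, -4·p·q]].
At the point, J = [[1.750, 7.000], [11.500, 4.000]] (det J = -73.500).
Solving J·Δ = −F gives Δ = (1.170, -0.114).
Then the next iterate is (p, q)₁ = (-0.830, 0.386).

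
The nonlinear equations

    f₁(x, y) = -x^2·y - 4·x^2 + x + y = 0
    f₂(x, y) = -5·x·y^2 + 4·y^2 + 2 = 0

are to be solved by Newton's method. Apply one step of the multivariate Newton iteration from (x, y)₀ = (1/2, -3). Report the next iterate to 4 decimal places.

(0.1111, 0.6667)

At (1/2, -3): F = (-2.7500, 15.5000).
Jacobian J = [[-2·x·y - 8·x + 1, -x^2 + 1], [-5·y^2, -10·x·y + 8·y]].
At the point, J = [[0.0000, 0.7500], [-45.0000, -9.0000]] (det J = 33.7500).
Solving J·Δ = −F gives Δ = (-0.3889, 3.6667).
Then the next iterate is (x, y)₁ = (0.1111, 0.6667).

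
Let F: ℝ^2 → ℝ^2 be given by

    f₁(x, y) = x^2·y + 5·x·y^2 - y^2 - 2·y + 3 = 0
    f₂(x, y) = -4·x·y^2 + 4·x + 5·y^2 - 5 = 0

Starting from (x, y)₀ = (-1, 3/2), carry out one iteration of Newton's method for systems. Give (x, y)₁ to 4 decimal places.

(-0.1370, 1.2432)

At (-1, 3/2): F = (-12.0000, 11.2500).
Jacobian J = [[2·x·y + 5·y^2, x^2 + 10·x·y - 2·y - 2], [-4·y^2 + 4, -8·x·y + 10·y]].
At the point, J = [[8.2500, -19.0000], [-5.0000, 27.0000]] (det J = 127.7500).
Solving J·Δ = −F gives Δ = (0.8630, -0.2568).
Then the next iterate is (x, y)₁ = (-0.1370, 1.2432).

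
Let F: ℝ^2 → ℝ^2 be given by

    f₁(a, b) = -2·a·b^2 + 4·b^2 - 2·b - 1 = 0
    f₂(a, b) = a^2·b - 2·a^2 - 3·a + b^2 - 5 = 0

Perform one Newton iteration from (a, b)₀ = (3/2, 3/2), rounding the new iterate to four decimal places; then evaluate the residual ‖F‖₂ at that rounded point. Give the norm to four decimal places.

At (3/2, 3/2): F = (-1.7500, -8.3750).
Jacobian J = [[-2·b^2, -4·a·b + 8·b - 2], [2·a·b - 4·a - 3, a^2 + 2·b]].
At the point, J = [[-4.5000, 1.0000], [-4.5000, 5.2500]] (det J = -19.1250).
Solving J·Δ = −F gives Δ = (-0.0425, 1.5588).
Then the next iterate is (a, b)₁ = (1.4575, 3.0588).
Re-evaluating at (1.4575, 3.0588): F = (3.033939, 2.232973), so ‖F‖₂ = 3.7671.

3.7671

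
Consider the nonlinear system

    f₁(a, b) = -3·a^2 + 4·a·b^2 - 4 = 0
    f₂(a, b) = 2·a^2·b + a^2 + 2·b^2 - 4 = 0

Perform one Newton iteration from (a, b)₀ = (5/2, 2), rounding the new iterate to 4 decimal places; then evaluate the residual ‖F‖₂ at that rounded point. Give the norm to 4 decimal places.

10.5324

At (5/2, 2): F = (17.2500, 35.2500).
Jacobian J = [[-6·a + 4·b^2, 8·a·b], [4·a·b + 2·a, 2·a^2 + 4·b]].
At the point, J = [[1.0000, 40.0000], [25.0000, 20.5000]] (det J = -979.5000).
Solving J·Δ = −F gives Δ = (-1.0785, -0.4043).
Then the next iterate is (a, b)₁ = (1.4215, 1.5957).
Re-evaluating at (1.4215, 1.5957): F = (4.416039, 9.561921), so ‖F‖₂ = 10.5324.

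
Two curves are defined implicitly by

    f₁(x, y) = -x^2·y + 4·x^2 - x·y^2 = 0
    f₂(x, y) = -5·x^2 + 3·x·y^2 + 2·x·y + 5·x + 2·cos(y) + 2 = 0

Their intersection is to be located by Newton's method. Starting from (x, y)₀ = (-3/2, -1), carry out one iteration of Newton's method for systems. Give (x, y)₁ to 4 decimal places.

(-0.8833, -0.4510)

At (-3/2, -1): F = (12.7500, -17.169395).
Jacobian J = [[-2·x·y + 8·x - y^2, -x^2 - 2·x·y], [-10·x + 3·y^2 + 2·y + 5, 6·x·y + 2·x - 2·sin(y)]].
At the point, J = [[-16.0000, -5.2500], [21.0000, 7.682942]] (det J = -12.677072).
Solving J·Δ = −F gives Δ = (0.6167, 0.5490).
Then the next iterate is (x, y)₁ = (-0.8833, -0.4510).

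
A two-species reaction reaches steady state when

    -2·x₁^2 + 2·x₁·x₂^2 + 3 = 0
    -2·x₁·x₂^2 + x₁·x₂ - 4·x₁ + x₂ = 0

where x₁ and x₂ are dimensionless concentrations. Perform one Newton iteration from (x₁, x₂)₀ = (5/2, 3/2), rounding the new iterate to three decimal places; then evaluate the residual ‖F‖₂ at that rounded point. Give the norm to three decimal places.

5.185

At (5/2, 3/2): F = (1.750, -16.000).
Jacobian J = [[-4·x₁ + 2·x₂^2, 4·x₁·x₂], [-2·x₂^2 + x₂ - 4, -4·x₁·x₂ + x₁ + 1]].
At the point, J = [[-5.500, 15.000], [-7.000, -11.500]] (det J = 168.250).
Solving J·Δ = −F gives Δ = (-1.307, -0.596).
Then the next iterate is (x₁, x₂)₁ = (1.193, 0.904).
Re-evaluating at (1.193, 0.904): F = (2.10338, -4.73941), so ‖F‖₂ = 5.185.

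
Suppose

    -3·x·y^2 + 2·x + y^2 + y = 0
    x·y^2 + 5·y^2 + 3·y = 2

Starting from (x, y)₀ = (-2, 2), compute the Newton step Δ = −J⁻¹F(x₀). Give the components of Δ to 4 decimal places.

(-0.2782, -0.9925)

At (-2, 2): F = (26.0000, 16.0000).
Jacobian J = [[-3·y^2 + 2, -6·x·y + 2·y + 1], [y^2, 2·x·y + 10·y + 3]].
At the point, J = [[-10.0000, 29.0000], [4.0000, 15.0000]] (det J = -266.0000).
Solving J·Δ = −F gives Δ = (-0.2782, -0.9925).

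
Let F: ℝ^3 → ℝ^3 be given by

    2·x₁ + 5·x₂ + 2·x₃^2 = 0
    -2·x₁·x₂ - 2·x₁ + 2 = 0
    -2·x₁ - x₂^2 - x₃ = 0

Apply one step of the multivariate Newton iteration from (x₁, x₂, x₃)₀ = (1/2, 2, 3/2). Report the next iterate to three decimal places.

(0.543, 0.740, -0.048)

At (1/2, 2, 3/2): F = (15.500, -1.000, -6.500).
Jacobian J = [[2, 5, 4·x₃], [-2·x₂ - 2, -2·x₁, 0], [-2, -2·x₂, -1]].
At the point, J = [[2.000, 5.000, 6.000], [-6.000, -1.000, 0.000], [-2.000, -4.000, -1.000]] (det J = 104.000).
Solving J·Δ = −F gives Δ = (0.043, -1.260, -1.548).
Then the next iterate is (x₁, x₂, x₃)₁ = (0.543, 0.740, -0.048).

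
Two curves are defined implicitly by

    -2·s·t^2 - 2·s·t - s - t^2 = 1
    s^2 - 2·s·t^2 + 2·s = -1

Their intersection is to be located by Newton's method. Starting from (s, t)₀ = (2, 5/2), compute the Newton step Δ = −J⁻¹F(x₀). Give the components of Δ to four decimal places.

At (2, 5/2): F = (-44.2500, -16.0000).
Jacobian J = [[-2·t^2 - 2·t - 1, -4·s·t - 2·s - 2·t], [2·s - 2·t^2 + 2, -4·s·t]].
At the point, J = [[-18.5000, -29.0000], [-6.5000, -20.0000]] (det J = 181.5000).
Solving J·Δ = −F gives Δ = (-2.3196, -0.0461).

(-2.3196, -0.0461)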